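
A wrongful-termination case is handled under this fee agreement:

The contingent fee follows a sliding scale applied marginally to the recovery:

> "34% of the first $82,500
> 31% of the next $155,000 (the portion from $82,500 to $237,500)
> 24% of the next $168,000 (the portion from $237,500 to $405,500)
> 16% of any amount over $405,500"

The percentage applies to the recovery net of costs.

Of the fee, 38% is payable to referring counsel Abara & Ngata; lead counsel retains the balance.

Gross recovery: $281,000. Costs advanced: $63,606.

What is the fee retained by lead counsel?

Fee base (net of costs): $281,000 − $63,606 = $217,394
First $82,500 at 34% = $28,050.00
Remaining $134,894 at 31% = $41,817.14
Fee: $28,050.00 + $41,817.14 = $69,867.14
Referral share: 38% of $69,867.14 = $26,549.51; lead counsel retains $69,867.14 − $26,549.51 = $43,317.63.

$43,317.63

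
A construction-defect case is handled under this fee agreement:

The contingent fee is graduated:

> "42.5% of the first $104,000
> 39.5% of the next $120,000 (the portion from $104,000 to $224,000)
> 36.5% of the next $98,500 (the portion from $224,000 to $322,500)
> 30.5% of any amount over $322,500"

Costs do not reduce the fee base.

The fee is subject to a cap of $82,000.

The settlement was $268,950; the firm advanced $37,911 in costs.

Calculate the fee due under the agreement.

Fee base is the gross recovery, $268,950; costs are reimbursed separately.
First $104,000 at 42.5% = $44,200.00
Next $120,000 at 39.5% = $47,400.00
Remaining $44,950 at 36.5% = $16,406.75
Fee: $44,200.00 + $47,400.00 + $16,406.75 = $108,006.75
$108,006.75 exceeds the $82,000 cap, so the fee is capped at $82,000.00.

$82,000.00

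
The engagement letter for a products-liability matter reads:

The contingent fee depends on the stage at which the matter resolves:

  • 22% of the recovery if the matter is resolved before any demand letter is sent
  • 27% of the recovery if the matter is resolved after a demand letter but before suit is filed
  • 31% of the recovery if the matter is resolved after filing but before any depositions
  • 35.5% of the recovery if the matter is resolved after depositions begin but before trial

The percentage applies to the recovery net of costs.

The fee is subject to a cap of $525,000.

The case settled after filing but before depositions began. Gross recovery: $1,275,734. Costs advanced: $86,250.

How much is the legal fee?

$368,740.04

Fee base (net of costs): $1,275,734 − $86,250 = $1,189,484
The matter settled after filing but before depositions began, so the 31% rate applies.
$1,189,484 × 31% = $368,740.04
$368,740.04 is under the $525,000 cap.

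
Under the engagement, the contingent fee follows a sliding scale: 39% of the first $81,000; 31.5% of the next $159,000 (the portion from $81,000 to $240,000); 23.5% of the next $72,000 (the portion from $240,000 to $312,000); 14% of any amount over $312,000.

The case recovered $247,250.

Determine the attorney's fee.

First $81,000 at 39% = $31,590.00
Next $159,000 at 31.5% = $50,085.00
Remaining $7,250 at 23.5% = $1,703.75
Fee: $31,590.00 + $50,085.00 + $1,703.75 = $83,378.75

$83,378.75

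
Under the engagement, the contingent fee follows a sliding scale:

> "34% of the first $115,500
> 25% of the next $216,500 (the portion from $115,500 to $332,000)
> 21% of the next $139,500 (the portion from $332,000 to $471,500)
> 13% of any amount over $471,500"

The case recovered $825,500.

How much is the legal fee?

$168,710.00

First $115,500 at 34% = $39,270.00
Next $216,500 at 25% = $54,125.00
Next $139,500 at 21% = $29,295.00
Remaining $354,000 at 13% = $46,020.00
Fee: $39,270.00 + $54,125.00 + $29,295.00 + $46,020.00 = $168,710.00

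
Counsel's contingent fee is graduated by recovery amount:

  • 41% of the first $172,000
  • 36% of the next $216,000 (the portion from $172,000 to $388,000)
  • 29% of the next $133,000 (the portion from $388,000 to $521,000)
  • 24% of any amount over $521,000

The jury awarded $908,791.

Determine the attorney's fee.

$279,919.84

First $172,000 at 41% = $70,520.00
Next $216,000 at 36% = $77,760.00
Next $133,000 at 29% = $38,570.00
Remaining $387,791 at 24% = $93,069.84
Fee: $70,520.00 + $77,760.00 + $38,570.00 + $93,069.84 = $279,919.84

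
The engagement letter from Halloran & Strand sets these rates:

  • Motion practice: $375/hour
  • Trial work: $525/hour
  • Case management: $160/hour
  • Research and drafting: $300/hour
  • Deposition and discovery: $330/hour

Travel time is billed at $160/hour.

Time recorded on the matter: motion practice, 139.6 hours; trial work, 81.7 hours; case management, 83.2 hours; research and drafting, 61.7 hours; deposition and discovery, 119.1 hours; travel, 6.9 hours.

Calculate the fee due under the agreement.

$167,471.50

Motion practice: 139.6 × $375 = $52,350.00
Trial work: 81.7 × $525 = $42,892.50
Case management: 83.2 × $160 = $13,312.00
Research and drafting: 61.7 × $300 = $18,510.00
Deposition and discovery: 119.1 × $330 = $39,303.00
Subtotal: $52,350.00 + $42,892.50 + $13,312.00 + $18,510.00 + $39,303.00 = $166,367.50
Travel: 6.9 × $160 = $1,104.00
Total: $166,367.50 + $1,104.00 = $167,471.50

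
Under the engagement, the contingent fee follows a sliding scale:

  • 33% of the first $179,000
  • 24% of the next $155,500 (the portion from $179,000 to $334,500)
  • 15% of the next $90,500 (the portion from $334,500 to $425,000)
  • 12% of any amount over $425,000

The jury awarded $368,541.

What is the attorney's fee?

$101,496.15

First $179,000 at 33% = $59,070.00
Next $155,500 at 24% = $37,320.00
Remaining $34,041 at 15% = $5,106.15
Fee: $59,070.00 + $37,320.00 + $5,106.15 = $101,496.15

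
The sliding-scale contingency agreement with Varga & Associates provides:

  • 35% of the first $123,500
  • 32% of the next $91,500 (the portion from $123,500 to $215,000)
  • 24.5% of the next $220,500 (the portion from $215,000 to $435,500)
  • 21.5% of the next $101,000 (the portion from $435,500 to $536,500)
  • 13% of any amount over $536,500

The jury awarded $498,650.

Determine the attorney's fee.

$140,104.75

First $123,500 at 35% = $43,225.00
Next $91,500 at 32% = $29,280.00
Next $220,500 at 24.5% = $54,022.50
Remaining $63,150 at 21.5% = $13,577.25
Fee: $43,225.00 + $29,280.00 + $54,022.50 + $13,577.25 = $140,104.75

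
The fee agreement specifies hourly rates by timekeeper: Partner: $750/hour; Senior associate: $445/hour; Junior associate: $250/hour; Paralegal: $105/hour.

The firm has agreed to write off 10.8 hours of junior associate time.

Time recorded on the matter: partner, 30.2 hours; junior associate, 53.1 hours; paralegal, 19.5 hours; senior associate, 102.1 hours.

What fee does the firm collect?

$80,707.00

Partner: 30.2 × $750 = $22,650.00
Senior associate: 102.1 × $445 = $45,434.50
Junior associate: 53.1 × $250 = $13,275.00
Paralegal: 19.5 × $105 = $2,047.50
Subtotal: $83,407.00
Write-off: 10.8 × $250 = $2,700.00
Total: $83,407.00 − $2,700.00 = $80,707.00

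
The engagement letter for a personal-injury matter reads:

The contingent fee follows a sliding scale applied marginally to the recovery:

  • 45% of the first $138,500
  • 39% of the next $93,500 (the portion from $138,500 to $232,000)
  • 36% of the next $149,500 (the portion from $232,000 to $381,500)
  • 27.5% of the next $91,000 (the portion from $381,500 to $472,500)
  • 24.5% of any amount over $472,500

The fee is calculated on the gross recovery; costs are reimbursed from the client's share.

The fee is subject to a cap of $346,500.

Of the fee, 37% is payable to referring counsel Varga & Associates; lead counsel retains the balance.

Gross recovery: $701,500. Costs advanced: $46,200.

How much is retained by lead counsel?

$147,256.20

Fee base is the gross recovery, $701,500; costs are reimbursed separately.
First $138,500 at 45% = $62,325.00
Next $93,500 at 39% = $36,465.00
Next $149,500 at 36% = $53,820.00
Next $91,000 at 27.5% = $25,025.00
Remaining $229,000 at 24.5% = $56,105.00
Fee: $62,325.00 + $36,465.00 + $53,820.00 + $25,025.00 + $56,105.00 = $233,740.00
$233,740.00 is under the $346,500 cap.
Referral share: 37% of $233,740.00 = $86,483.80; lead counsel retains $233,740.00 − $86,483.80 = $147,256.20.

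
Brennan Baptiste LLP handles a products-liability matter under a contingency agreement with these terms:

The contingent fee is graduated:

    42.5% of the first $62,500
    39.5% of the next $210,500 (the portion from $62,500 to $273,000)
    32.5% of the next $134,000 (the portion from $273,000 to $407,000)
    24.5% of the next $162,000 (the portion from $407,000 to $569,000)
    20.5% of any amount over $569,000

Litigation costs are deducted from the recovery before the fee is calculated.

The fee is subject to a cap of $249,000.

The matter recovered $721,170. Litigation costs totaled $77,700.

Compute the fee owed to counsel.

$208,216.35

Fee base (net of costs): $721,170 − $77,700 = $643,470
First $62,500 at 42.5% = $26,562.50
Next $210,500 at 39.5% = $83,147.50
Next $134,000 at 32.5% = $43,550.00
Next $162,000 at 24.5% = $39,690.00
Remaining $74,470 at 20.5% = $15,266.35
Fee: $26,562.50 + $83,147.50 + $43,550.00 + $39,690.00 + $15,266.35 = $208,216.35
$208,216.35 is under the $249,000 cap.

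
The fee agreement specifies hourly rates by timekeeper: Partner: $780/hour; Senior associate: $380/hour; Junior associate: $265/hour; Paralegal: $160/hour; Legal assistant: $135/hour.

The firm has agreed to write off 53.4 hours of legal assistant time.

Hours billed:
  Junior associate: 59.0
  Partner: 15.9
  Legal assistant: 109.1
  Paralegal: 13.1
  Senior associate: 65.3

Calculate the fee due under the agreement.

$62,466.50

Partner: 15.9 × $780 = $12,402.00
Senior associate: 65.3 × $380 = $24,814.00
Junior associate: 59.0 × $265 = $15,635.00
Paralegal: 13.1 × $160 = $2,096.00
Legal assistant: 109.1 × $135 = $14,728.50
Subtotal: $69,675.50
Write-off: 53.4 × $135 = $7,209.00
Total: $69,675.50 − $7,209.00 = $62,466.50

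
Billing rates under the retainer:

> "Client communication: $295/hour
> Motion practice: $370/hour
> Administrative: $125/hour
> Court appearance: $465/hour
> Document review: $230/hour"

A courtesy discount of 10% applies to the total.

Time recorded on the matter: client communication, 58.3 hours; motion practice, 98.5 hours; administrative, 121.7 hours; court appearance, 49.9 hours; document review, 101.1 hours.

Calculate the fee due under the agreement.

Client communication: 58.3 × $295 = $17,198.50
Motion practice: 98.5 × $370 = $36,445.00
Administrative: 121.7 × $125 = $15,212.50
Court appearance: 49.9 × $465 = $23,203.50
Document review: 101.1 × $230 = $23,253.00
Subtotal: $115,312.50
Less 10% discount: −$11,531.25
Total: $115,312.50 − $11,531.25 = $103,781.25

$103,781.25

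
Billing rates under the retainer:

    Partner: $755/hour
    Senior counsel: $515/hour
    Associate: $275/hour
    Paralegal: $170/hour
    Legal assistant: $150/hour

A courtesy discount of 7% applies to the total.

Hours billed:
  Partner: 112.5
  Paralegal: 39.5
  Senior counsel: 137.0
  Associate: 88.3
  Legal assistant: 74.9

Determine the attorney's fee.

Partner: 112.5 × $755 = $84,937.50
Senior counsel: 137.0 × $515 = $70,555.00
Associate: 88.3 × $275 = $24,282.50
Paralegal: 39.5 × $170 = $6,715.00
Legal assistant: 74.9 × $150 = $11,235.00
Subtotal: $197,725.00
Less 7% discount: −$13,840.75
Total: $197,725.00 − $13,840.75 = $183,884.25

$183,884.25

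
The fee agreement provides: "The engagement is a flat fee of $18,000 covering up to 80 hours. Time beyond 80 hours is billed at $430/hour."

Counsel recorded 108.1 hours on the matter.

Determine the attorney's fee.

Flat fee: $18,000.00
Excess hours: 108.1 − 80 = 28.1
Overrun: 28.1 × $430 = $12,083.00
Total: $18,000.00 + $12,083.00 = $30,083.00

$30,083.00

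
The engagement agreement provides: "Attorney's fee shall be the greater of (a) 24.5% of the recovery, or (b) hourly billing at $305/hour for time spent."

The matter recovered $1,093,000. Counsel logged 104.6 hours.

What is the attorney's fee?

$267,785.00

(a) 24.5% of $1,093,000 = $267,785.00
(b) 104.6 × $305 = $31,903.00
The greater is (a): $267,785.00.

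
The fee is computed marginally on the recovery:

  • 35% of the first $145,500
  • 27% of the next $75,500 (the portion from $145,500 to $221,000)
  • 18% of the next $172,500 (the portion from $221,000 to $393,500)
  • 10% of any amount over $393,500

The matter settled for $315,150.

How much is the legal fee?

First $145,500 at 35% = $50,925.00
Next $75,500 at 27% = $20,385.00
Remaining $94,150 at 18% = $16,947.00
Fee: $50,925.00 + $20,385.00 + $16,947.00 = $88,257.00

$88,257.00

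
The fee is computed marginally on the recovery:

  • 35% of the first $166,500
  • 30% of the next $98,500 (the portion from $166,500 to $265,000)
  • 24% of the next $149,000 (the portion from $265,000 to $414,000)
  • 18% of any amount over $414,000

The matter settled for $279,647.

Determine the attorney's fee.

First $166,500 at 35% = $58,275.00
Next $98,500 at 30% = $29,550.00
Remaining $14,647 at 24% = $3,515.28
Fee: $58,275.00 + $29,550.00 + $3,515.28 = $91,340.28

$91,340.28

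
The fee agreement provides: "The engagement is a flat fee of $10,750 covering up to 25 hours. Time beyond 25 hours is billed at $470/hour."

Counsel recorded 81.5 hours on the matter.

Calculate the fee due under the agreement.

$37,305.00

Flat fee: $10,750.00
Excess hours: 81.5 − 25 = 56.5
Overrun: 56.5 × $470 = $26,555.00
Total: $10,750.00 + $26,555.00 = $37,305.00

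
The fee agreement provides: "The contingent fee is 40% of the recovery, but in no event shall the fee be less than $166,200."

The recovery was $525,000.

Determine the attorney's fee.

$210,000.00

40% of $525,000 = $210,000.00
That exceeds the $166,200 minimum.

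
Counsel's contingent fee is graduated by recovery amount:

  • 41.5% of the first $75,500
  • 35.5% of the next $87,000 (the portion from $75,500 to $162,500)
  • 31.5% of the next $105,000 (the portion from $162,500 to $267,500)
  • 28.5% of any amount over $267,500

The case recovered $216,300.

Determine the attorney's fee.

$79,164.50

First $75,500 at 41.5% = $31,332.50
Next $87,000 at 35.5% = $30,885.00
Remaining $53,800 at 31.5% = $16,947.00
Fee: $31,332.50 + $30,885.00 + $16,947.00 = $79,164.50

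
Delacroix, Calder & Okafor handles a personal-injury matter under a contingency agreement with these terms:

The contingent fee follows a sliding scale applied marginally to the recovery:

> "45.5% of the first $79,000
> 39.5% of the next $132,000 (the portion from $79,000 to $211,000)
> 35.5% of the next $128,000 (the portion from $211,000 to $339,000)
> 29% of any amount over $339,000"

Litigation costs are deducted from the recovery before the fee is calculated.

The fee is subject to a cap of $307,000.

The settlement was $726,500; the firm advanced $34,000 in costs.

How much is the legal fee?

Fee base (net of costs): $726,500 − $34,000 = $692,500
First $79,000 at 45.5% = $35,945.00
Next $132,000 at 39.5% = $52,140.00
Next $128,000 at 35.5% = $45,440.00
Remaining $353,500 at 29% = $102,515.00
Fee: $35,945.00 + $52,140.00 + $45,440.00 + $102,515.00 = $236,040.00
$236,040.00 is under the $307,000 cap.

$236,040.00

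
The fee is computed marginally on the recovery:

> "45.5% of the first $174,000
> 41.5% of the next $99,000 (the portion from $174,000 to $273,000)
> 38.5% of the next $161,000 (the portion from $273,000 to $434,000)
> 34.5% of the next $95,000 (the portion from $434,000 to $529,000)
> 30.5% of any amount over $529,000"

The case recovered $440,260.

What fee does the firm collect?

First $174,000 at 45.5% = $79,170.00
Next $99,000 at 41.5% = $41,085.00
Next $161,000 at 38.5% = $61,985.00
Remaining $6,260 at 34.5% = $2,159.70
Fee: $79,170.00 + $41,085.00 + $61,985.00 + $2,159.70 = $184,399.70

$184,399.70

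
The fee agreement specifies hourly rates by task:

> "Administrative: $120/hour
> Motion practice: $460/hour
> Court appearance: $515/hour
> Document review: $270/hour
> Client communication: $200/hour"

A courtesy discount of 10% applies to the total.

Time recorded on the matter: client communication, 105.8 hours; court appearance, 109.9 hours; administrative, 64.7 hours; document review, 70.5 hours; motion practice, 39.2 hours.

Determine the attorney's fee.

$110,330.55

Administrative: 64.7 × $120 = $7,764.00
Motion practice: 39.2 × $460 = $18,032.00
Court appearance: 109.9 × $515 = $56,598.50
Document review: 70.5 × $270 = $19,035.00
Client communication: 105.8 × $200 = $21,160.00
Subtotal: $122,589.50
Less 10% discount: −$12,258.95
Total: $122,589.50 − $12,258.95 = $110,330.55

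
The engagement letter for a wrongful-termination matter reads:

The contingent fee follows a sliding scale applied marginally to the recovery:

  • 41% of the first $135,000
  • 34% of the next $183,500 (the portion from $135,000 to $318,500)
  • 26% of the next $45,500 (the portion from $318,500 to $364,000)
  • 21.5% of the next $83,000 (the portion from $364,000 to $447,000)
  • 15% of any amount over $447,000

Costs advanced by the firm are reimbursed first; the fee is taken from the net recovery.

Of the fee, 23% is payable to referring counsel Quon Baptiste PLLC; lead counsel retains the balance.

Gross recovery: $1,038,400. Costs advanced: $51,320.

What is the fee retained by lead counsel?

$175,888.79

Fee base (net of costs): $1,038,400 − $51,320 = $987,080
First $135,000 at 41% = $55,350.00
Next $183,500 at 34% = $62,390.00
Next $45,500 at 26% = $11,830.00
Next $83,000 at 21.5% = $17,845.00
Remaining $540,080 at 15% = $81,012.00
Fee: $55,350.00 + $62,390.00 + $11,830.00 + $17,845.00 + $81,012.00 = $228,427.00
Referral share: 23% of $228,427.00 = $52,538.21; lead counsel retains $228,427.00 − $52,538.21 = $175,888.79.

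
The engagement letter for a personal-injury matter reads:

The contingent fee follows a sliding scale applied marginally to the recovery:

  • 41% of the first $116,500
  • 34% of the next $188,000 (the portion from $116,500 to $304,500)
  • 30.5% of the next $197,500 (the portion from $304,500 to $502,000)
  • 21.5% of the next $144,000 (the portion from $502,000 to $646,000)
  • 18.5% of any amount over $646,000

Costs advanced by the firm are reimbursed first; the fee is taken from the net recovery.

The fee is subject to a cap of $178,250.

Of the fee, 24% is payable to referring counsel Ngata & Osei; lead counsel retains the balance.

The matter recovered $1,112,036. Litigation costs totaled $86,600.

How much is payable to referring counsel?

$42,780.00

Fee base (net of costs): $1,112,036 − $86,600 = $1,025,436
First $116,500 at 41% = $47,765.00
Next $188,000 at 34% = $63,920.00
Next $197,500 at 30.5% = $60,237.50
Next $144,000 at 21.5% = $30,960.00
Remaining $379,436 at 18.5% = $70,195.66
Fee: $47,765.00 + $63,920.00 + $60,237.50 + $30,960.00 + $70,195.66 = $273,078.16
$273,078.16 exceeds the $178,250 cap, so the fee is capped at $178,250.00.
Referral share: 24% of $178,250.00 = $42,780.00; lead counsel retains $178,250.00 − $42,780.00 = $135,470.00.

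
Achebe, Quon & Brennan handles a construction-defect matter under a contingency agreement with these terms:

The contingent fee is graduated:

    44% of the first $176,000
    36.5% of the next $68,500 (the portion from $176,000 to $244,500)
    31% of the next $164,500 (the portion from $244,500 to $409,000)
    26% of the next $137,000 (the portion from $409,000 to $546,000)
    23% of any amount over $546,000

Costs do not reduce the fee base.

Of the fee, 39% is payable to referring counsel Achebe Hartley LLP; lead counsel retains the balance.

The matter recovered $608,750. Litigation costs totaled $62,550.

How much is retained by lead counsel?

Fee base is the gross recovery, $608,750; costs are reimbursed separately.
First $176,000 at 44% = $77,440.00
Next $68,500 at 36.5% = $25,002.50
Next $164,500 at 31% = $50,995.00
Next $137,000 at 26% = $35,620.00
Remaining $62,750 at 23% = $14,432.50
Fee: $77,440.00 + $25,002.50 + $50,995.00 + $35,620.00 + $14,432.50 = $203,490.00
Referral share: 39% of $203,490.00 = $79,361.10; lead counsel retains $203,490.00 − $79,361.10 = $124,128.90.

$124,128.90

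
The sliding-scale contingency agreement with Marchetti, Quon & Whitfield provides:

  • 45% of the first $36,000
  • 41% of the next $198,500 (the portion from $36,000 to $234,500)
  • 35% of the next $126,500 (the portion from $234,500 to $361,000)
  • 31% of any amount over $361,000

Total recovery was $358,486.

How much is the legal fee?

$140,980.10

First $36,000 at 45% = $16,200.00
Next $198,500 at 41% = $81,385.00
Remaining $123,986 at 35% = $43,395.10
Fee: $16,200.00 + $81,385.00 + $43,395.10 = $140,980.10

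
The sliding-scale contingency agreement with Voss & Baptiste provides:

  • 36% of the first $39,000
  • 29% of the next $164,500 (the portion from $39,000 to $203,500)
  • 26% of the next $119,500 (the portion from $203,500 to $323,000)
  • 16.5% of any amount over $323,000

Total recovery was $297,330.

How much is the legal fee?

First $39,000 at 36% = $14,040.00
Next $164,500 at 29% = $47,705.00
Remaining $93,830 at 26% = $24,395.80
Fee: $14,040.00 + $47,705.00 + $24,395.80 = $86,140.80

$86,140.80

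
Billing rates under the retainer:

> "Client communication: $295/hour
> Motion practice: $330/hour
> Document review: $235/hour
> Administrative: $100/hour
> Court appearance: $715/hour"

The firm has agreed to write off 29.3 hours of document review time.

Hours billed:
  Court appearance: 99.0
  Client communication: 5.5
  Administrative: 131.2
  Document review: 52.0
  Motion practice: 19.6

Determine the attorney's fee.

$97,330.00

Client communication: 5.5 × $295 = $1,622.50
Motion practice: 19.6 × $330 = $6,468.00
Document review: 52.0 × $235 = $12,220.00
Administrative: 131.2 × $100 = $13,120.00
Court appearance: 99.0 × $715 = $70,785.00
Subtotal: $104,215.50
Write-off: 29.3 × $235 = $6,885.50
Total: $104,215.50 − $6,885.50 = $97,330.00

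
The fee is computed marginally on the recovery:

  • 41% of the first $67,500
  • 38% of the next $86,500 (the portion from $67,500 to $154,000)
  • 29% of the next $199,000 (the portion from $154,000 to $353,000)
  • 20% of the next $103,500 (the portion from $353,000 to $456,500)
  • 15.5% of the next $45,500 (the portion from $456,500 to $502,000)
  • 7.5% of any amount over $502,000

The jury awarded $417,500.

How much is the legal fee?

$131,155.00

First $67,500 at 41% = $27,675.00
Next $86,500 at 38% = $32,870.00
Next $199,000 at 29% = $57,710.00
Remaining $64,500 at 20% = $12,900.00
Fee: $27,675.00 + $32,870.00 + $57,710.00 + $12,900.00 = $131,155.00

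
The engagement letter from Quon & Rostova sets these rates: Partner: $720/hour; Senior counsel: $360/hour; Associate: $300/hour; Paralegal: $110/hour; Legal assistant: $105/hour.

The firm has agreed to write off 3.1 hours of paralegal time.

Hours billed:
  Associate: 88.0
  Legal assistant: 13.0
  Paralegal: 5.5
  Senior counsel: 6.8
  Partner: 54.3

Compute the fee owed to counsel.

$69,573.00

Partner: 54.3 × $720 = $39,096.00
Senior counsel: 6.8 × $360 = $2,448.00
Associate: 88.0 × $300 = $26,400.00
Paralegal: 5.5 × $110 = $605.00
Legal assistant: 13.0 × $105 = $1,365.00
Subtotal: $69,914.00
Write-off: 3.1 × $110 = $341.00
Total: $69,914.00 − $341.00 = $69,573.00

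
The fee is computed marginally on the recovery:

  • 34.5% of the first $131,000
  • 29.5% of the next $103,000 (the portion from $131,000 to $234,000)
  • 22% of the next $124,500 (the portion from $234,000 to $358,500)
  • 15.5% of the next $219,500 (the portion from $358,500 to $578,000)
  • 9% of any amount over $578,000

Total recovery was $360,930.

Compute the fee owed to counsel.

$103,346.65

First $131,000 at 34.5% = $45,195.00
Next $103,000 at 29.5% = $30,385.00
Next $124,500 at 22% = $27,390.00
Remaining $2,430 at 15.5% = $376.65
Fee: $45,195.00 + $30,385.00 + $27,390.00 + $376.65 = $103,346.65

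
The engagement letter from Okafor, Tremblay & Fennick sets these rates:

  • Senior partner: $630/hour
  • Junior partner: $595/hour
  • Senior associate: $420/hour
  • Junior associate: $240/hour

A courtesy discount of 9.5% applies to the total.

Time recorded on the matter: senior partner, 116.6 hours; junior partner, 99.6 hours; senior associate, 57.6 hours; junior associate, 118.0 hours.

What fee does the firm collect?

$167,634.96

Senior partner: 116.6 × $630 = $73,458.00
Junior partner: 99.6 × $595 = $59,262.00
Senior associate: 57.6 × $420 = $24,192.00
Junior associate: 118.0 × $240 = $28,320.00
Subtotal: $185,232.00
Less 9.5% discount: −$17,597.04
Total: $185,232.00 − $17,597.04 = $167,634.96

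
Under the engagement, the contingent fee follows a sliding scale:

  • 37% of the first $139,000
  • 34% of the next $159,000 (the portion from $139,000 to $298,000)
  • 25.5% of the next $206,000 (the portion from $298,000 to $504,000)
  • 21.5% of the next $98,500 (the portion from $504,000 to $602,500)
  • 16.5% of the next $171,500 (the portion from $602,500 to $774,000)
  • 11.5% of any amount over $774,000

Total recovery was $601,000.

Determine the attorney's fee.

First $139,000 at 37% = $51,430.00
Next $159,000 at 34% = $54,060.00
Next $206,000 at 25.5% = $52,530.00
Remaining $97,000 at 21.5% = $20,855.00
Fee: $51,430.00 + $54,060.00 + $52,530.00 + $20,855.00 = $178,875.00

$178,875.00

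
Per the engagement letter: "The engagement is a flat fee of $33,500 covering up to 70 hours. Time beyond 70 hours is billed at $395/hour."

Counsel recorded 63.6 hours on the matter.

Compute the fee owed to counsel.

$33,500.00

63.6 hours is within the 70-hour scope; only the flat fee applies.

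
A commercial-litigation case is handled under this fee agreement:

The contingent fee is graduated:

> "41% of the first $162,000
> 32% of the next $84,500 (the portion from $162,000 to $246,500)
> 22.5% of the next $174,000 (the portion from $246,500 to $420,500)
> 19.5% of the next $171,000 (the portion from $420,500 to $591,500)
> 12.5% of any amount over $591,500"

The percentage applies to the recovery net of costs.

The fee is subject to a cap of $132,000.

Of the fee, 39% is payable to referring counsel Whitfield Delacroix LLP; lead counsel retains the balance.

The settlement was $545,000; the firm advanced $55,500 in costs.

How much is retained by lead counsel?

Fee base (net of costs): $545,000 − $55,500 = $489,500
First $162,000 at 41% = $66,420.00
Next $84,500 at 32% = $27,040.00
Next $174,000 at 22.5% = $39,150.00
Remaining $69,000 at 19.5% = $13,455.00
Fee: $66,420.00 + $27,040.00 + $39,150.00 + $13,455.00 = $146,065.00
$146,065.00 exceeds the $132,000 cap, so the fee is capped at $132,000.00.
Referral share: 39% of $132,000.00 = $51,480.00; lead counsel retains $132,000.00 − $51,480.00 = $80,520.00.

$80,520.00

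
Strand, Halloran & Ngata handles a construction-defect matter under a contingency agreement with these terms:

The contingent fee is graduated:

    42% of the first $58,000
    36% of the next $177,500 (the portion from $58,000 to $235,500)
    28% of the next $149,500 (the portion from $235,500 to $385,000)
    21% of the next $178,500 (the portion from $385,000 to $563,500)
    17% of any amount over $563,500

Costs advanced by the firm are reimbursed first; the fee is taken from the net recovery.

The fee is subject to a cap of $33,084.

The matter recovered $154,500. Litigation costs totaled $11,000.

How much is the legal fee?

Fee base (net of costs): $154,500 − $11,000 = $143,500
First $58,000 at 42% = $24,360.00
Remaining $85,500 at 36% = $30,780.00
Fee: $24,360.00 + $30,780.00 = $55,140.00
$55,140.00 exceeds the $33,084 cap, so the fee is capped at $33,084.00.

$33,084.00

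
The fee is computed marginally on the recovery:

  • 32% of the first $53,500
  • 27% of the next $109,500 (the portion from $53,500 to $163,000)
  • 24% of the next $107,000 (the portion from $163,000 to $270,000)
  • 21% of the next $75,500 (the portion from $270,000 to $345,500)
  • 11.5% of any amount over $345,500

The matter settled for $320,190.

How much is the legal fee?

$82,904.90

First $53,500 at 32% = $17,120.00
Next $109,500 at 27% = $29,565.00
Next $107,000 at 24% = $25,680.00
Remaining $50,190 at 21% = $10,539.90
Fee: $17,120.00 + $29,565.00 + $25,680.00 + $10,539.90 = $82,904.90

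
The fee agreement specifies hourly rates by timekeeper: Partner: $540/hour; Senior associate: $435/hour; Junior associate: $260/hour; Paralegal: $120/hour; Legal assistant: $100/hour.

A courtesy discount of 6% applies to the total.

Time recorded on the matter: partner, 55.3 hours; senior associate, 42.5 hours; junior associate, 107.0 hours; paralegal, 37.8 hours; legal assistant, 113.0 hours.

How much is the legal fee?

$86,485.17

Partner: 55.3 × $540 = $29,862.00
Senior associate: 42.5 × $435 = $18,487.50
Junior associate: 107.0 × $260 = $27,820.00
Paralegal: 37.8 × $120 = $4,536.00
Legal assistant: 113.0 × $100 = $11,300.00
Subtotal: $92,005.50
Less 6% discount: −$5,520.33
Total: $92,005.50 − $5,520.33 = $86,485.17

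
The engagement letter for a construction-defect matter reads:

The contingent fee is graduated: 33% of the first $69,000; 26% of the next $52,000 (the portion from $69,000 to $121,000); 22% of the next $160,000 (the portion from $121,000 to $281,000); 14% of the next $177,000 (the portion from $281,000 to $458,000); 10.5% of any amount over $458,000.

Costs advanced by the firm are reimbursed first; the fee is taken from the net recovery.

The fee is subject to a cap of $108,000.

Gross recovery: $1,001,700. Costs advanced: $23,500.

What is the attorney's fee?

$108,000.00

Fee base (net of costs): $1,001,700 − $23,500 = $978,200
First $69,000 at 33% = $22,770.00
Next $52,000 at 26% = $13,520.00
Next $160,000 at 22% = $35,200.00
Next $177,000 at 14% = $24,780.00
Remaining $520,200 at 10.5% = $54,621.00
Fee: $22,770.00 + $13,520.00 + $35,200.00 + $24,780.00 + $54,621.00 = $150,891.00
$150,891.00 exceeds the $108,000 cap, so the fee is capped at $108,000.00.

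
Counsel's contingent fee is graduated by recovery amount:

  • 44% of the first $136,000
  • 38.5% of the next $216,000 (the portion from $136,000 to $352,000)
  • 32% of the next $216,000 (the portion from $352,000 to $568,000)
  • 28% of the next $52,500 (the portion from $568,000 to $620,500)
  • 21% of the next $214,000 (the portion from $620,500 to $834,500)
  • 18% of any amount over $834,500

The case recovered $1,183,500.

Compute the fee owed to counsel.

$334,580.00

First $136,000 at 44% = $59,840.00
Next $216,000 at 38.5% = $83,160.00
Next $216,000 at 32% = $69,120.00
Next $52,500 at 28% = $14,700.00
Next $214,000 at 21% = $44,940.00
Remaining $349,000 at 18% = $62,820.00
Fee: $59,840.00 + $83,160.00 + $69,120.00 + $14,700.00 + $44,940.00 + $62,820.00 = $334,580.00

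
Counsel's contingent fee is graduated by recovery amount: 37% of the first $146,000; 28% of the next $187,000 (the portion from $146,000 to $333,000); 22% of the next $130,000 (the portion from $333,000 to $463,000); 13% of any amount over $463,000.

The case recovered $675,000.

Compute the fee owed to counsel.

First $146,000 at 37% = $54,020.00
Next $187,000 at 28% = $52,360.00
Next $130,000 at 22% = $28,600.00
Remaining $212,000 at 13% = $27,560.00
Fee: $54,020.00 + $52,360.00 + $28,600.00 + $27,560.00 = $162,540.00

$162,540.00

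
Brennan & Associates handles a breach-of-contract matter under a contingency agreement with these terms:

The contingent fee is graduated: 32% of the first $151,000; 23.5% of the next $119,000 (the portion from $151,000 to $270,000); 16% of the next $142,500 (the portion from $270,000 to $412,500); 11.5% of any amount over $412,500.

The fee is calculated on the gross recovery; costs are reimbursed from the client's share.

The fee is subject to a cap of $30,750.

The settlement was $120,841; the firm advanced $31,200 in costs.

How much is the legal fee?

Fee base is the gross recovery, $120,841; costs are reimbursed separately.
First $120,841 at 32% = $38,669.12
$38,669.12 exceeds the $30,750 cap, so the fee is capped at $30,750.00.

$30,750.00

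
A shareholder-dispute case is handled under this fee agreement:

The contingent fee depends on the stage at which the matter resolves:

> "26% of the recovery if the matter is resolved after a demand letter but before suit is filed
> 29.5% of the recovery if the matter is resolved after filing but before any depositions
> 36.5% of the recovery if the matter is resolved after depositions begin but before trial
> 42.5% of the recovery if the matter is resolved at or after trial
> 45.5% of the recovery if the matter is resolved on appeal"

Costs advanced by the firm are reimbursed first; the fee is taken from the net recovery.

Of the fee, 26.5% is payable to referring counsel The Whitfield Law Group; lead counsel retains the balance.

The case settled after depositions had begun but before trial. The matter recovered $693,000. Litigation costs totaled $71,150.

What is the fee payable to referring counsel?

$60,148.44

Fee base (net of costs): $693,000 − $71,150 = $621,850
The matter settled after depositions had begun but before trial, so the 36.5% rate applies.
$621,850 × 36.5% = $226,975.25
Referral share: 26.5% of $226,975.25 = $60,148.44; lead counsel retains $226,975.25 − $60,148.44 = $166,826.81.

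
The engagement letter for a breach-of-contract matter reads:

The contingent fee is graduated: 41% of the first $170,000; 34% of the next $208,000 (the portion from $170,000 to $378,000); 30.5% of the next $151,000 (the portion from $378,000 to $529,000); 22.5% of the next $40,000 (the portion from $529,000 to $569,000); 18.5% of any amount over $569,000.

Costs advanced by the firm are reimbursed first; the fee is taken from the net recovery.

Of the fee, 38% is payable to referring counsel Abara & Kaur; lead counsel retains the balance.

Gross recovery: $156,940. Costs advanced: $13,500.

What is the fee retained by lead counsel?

$36,462.45

Fee base (net of costs): $156,940 − $13,500 = $143,440
First $143,440 at 41% = $58,810.40
Referral share: 38% of $58,810.40 = $22,347.95; lead counsel retains $58,810.40 − $22,347.95 = $36,462.45.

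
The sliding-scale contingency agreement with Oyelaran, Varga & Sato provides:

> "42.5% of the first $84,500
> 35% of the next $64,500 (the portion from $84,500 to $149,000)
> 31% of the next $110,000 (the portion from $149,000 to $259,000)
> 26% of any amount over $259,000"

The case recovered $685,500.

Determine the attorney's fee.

First $84,500 at 42.5% = $35,912.50
Next $64,500 at 35% = $22,575.00
Next $110,000 at 31% = $34,100.00
Remaining $426,500 at 26% = $110,890.00
Fee: $35,912.50 + $22,575.00 + $34,100.00 + $110,890.00 = $203,477.50

$203,477.50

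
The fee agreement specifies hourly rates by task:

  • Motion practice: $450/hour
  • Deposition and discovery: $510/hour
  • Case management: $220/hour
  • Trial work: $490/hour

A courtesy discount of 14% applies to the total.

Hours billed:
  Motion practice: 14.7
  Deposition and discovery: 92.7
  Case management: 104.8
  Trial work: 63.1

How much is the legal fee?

Motion practice: 14.7 × $450 = $6,615.00
Deposition and discovery: 92.7 × $510 = $47,277.00
Case management: 104.8 × $220 = $23,056.00
Trial work: 63.1 × $490 = $30,919.00
Subtotal: $107,867.00
Less 14% discount: −$15,101.38
Total: $107,867.00 − $15,101.38 = $92,765.62

$92,765.62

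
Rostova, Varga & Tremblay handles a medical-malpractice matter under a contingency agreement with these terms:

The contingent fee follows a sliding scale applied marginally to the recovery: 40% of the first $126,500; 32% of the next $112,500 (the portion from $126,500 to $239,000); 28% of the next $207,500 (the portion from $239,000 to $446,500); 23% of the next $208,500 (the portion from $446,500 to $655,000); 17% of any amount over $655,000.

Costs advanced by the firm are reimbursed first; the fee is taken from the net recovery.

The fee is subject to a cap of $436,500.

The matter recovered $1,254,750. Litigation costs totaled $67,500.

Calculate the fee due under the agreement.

$283,137.50

Fee base (net of costs): $1,254,750 − $67,500 = $1,187,250
First $126,500 at 40% = $50,600.00
Next $112,500 at 32% = $36,000.00
Next $207,500 at 28% = $58,100.00
Next $208,500 at 23% = $47,955.00
Remaining $532,250 at 17% = $90,482.50
Fee: $50,600.00 + $36,000.00 + $58,100.00 + $47,955.00 + $90,482.50 = $283,137.50
$283,137.50 is under the $436,500 cap.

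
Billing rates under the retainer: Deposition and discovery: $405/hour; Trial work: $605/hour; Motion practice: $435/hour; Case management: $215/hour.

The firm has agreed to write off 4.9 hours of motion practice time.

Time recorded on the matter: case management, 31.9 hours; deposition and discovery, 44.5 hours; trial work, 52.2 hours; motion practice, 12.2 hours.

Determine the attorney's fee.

Deposition and discovery: 44.5 × $405 = $18,022.50
Trial work: 52.2 × $605 = $31,581.00
Motion practice: 12.2 × $435 = $5,307.00
Case management: 31.9 × $215 = $6,858.50
Subtotal: $61,769.00
Write-off: 4.9 × $435 = $2,131.50
Total: $61,769.00 − $2,131.50 = $59,637.50

$59,637.50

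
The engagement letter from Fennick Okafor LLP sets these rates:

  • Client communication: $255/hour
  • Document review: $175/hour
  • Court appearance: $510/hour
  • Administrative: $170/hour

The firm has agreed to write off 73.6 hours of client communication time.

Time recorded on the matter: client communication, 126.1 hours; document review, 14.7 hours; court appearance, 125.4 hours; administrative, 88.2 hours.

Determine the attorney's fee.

Client communication: 126.1 × $255 = $32,155.50
Document review: 14.7 × $175 = $2,572.50
Court appearance: 125.4 × $510 = $63,954.00
Administrative: 88.2 × $170 = $14,994.00
Subtotal: $113,676.00
Write-off: 73.6 × $255 = $18,768.00
Total: $113,676.00 − $18,768.00 = $94,908.00

$94,908.00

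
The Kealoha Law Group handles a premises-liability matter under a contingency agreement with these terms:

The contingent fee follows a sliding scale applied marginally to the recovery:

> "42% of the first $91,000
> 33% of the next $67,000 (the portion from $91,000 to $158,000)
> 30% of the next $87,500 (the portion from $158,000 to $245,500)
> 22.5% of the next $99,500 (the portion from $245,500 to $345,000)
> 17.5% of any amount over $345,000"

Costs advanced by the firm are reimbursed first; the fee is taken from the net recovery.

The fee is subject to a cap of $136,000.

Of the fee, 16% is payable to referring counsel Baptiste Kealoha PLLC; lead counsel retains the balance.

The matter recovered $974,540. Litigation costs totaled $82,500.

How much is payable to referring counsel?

$21,760.00

Fee base (net of costs): $974,540 − $82,500 = $892,040
First $91,000 at 42% = $38,220.00
Next $67,000 at 33% = $22,110.00
Next $87,500 at 30% = $26,250.00
Next $99,500 at 22.5% = $22,387.50
Remaining $547,040 at 17.5% = $95,732.00
Fee: $38,220.00 + $22,110.00 + $26,250.00 + $22,387.50 + $95,732.00 = $204,699.50
$204,699.50 exceeds the $136,000 cap, so the fee is capped at $136,000.00.
Referral share: 16% of $136,000.00 = $21,760.00; lead counsel retains $136,000.00 − $21,760.00 = $114,240.00.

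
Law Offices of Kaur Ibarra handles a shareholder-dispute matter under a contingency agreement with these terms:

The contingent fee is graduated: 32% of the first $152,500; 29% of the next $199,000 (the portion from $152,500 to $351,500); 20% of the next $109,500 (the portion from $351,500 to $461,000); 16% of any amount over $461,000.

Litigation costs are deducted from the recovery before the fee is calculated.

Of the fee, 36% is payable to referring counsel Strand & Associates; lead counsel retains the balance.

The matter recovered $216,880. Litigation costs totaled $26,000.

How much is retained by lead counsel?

Fee base (net of costs): $216,880 − $26,000 = $190,880
First $152,500 at 32% = $48,800.00
Remaining $38,380 at 29% = $11,130.20
Fee: $48,800.00 + $11,130.20 = $59,930.20
Referral share: 36% of $59,930.20 = $21,574.87; lead counsel retains $59,930.20 − $21,574.87 = $38,355.33.

$38,355.33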